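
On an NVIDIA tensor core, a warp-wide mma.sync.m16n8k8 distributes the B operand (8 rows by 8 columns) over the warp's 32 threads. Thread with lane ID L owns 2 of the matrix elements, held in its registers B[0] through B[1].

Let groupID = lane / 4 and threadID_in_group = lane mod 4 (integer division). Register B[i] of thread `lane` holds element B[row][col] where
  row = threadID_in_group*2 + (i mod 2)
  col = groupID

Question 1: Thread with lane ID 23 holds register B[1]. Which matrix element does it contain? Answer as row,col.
23: G=5,T=3
[1] (3*2+1,5) = (7,5)

7,5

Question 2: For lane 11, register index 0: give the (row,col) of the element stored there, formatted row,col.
6,2

11: g=2,t=3
[0] (3*2+0,2) = (6,2)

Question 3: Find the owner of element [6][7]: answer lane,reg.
c=7→G=7  r=6→T=3,p=0
L=7*4+3=31  i=0=0

31,0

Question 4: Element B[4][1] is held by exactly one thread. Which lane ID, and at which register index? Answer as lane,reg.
6,0

c=1->g=1  r=4->t=2,b0=0
L=1*4+2=6  i=0=0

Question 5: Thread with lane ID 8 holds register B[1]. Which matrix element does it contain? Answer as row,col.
L=8->g=8>>2=2, t=8&3=0
[1]->row 0·2+1=1  col g=2

1,2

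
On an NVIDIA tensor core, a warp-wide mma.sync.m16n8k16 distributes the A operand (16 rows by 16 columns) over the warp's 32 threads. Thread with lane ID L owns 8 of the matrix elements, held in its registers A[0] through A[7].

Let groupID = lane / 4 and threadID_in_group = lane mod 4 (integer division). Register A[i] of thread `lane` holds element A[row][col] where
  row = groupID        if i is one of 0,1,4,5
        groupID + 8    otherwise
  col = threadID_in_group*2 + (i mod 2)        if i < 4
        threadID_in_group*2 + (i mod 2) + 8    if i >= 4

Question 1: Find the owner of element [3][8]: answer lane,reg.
12,4

r: 3->gid=3,r8=0  c: 8->c8=1,tid=0,i&1=0
L=3*4+0=12  i=1*4+0*2+0=4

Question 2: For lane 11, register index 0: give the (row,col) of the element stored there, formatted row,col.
2,6

lane 11: gid=2 (11/4), tid=3 (11%4)
i=0: r=2+0=2, c=3*2+0+0=6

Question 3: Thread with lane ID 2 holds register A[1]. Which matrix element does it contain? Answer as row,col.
0,5

2: g=0,t=2
[1] (0+0,2*2+1+0) = (0,5)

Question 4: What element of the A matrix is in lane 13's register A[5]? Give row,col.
3,11

L=13⇒gr=13>>2=3, th=13&3=1
[5]⇒row 3+0=3  col 1·2+1+8=11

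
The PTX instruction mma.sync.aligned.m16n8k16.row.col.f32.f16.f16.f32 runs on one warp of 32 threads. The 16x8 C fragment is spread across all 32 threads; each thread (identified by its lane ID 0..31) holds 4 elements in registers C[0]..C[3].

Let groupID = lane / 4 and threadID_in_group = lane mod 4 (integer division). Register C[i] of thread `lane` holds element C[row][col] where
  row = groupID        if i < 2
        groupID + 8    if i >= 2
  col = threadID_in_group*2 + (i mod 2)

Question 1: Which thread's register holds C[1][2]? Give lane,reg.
5,0

r=1->g=1,rb=0  c=2->t=1,b0=0
L=1*4+1=5  i=0*2+0=0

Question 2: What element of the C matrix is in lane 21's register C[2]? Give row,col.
13,2

21: gr=5,th=1
[2] (5+8,1*2+0) = (13,2)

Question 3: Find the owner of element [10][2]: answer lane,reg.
r=10→G=2,rhi=1  c=2→T=1,p=0
L=2*4+1=9  i=1*2+0=2

9,2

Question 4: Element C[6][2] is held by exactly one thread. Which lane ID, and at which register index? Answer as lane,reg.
r=6->g=6,rb=0  c=2->t=1,b0=0
L=6*4+1=25  i=0*2+0=0

25,0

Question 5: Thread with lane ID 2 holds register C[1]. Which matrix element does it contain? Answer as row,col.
2: g=0,t=2
[1] (0+0,2*2+1) = (0,5)

0,5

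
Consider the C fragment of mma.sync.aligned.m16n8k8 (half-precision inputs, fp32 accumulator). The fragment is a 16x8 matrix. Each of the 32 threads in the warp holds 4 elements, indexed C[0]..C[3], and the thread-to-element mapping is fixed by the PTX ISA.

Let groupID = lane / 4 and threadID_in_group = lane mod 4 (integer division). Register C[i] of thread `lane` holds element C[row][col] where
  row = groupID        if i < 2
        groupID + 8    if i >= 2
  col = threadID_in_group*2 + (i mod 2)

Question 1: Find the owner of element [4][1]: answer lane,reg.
16,1

r=4→G=4,rhi=0  c=1→T=0,p=1
L=4*4+0=16  i=0*2+1=1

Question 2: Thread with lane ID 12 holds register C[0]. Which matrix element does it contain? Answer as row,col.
L=12⇒gr=12>>2=3, th=12&3=0
[0]⇒row 3+0=3  col 0·2+0=0

3,0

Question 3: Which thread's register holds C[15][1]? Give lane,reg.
28,3

r:15=>grp=7,rB=1  c:1=>tig=0,lo=1
L=7*4+0=28  i=1*2+1=3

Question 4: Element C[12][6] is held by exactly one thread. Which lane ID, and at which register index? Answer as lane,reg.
19,2

r=12→G=4,rhi=1  c=6→T=3,p=0
L=4*4+3=19  i=1*2+0=2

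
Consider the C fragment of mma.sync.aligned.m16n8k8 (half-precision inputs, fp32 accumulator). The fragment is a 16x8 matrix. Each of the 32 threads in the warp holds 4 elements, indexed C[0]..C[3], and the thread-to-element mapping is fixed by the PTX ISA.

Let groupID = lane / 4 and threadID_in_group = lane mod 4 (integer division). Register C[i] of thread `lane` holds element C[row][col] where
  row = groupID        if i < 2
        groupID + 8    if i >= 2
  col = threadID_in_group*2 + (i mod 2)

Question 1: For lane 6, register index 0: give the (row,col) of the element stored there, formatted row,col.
L=6→G=6>>2=1, T=6&3=2
[0]→row 1+0=1  col 2·2+0=4

1,4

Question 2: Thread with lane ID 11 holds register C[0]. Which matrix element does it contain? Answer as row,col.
lane 11: G=2 (11/4), T=3 (11%4)
i=0: r=2+0=2, c=3*2+0=6

2,6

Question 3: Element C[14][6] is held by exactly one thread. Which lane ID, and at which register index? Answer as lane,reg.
r=14⇒gr=6,Rb=1  c=6⇒th=3,odd=0
L=6*4+3=27  i=1*2+0=2

27,2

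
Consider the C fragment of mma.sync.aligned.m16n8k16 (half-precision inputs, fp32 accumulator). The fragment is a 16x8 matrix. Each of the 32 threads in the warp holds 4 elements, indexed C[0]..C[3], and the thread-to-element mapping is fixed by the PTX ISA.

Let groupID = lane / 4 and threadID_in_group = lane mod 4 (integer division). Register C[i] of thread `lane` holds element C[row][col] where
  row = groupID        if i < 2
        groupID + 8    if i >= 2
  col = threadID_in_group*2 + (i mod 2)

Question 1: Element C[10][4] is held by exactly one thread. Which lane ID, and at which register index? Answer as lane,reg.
r=10->g=2,rb=1  c=4->t=2,b0=0
L=2*4+2=10  i=1*2+0=2

10,2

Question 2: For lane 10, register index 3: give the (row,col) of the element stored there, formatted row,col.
10,5

10: gid=2,tid=2
[3] (2+8,2*2+1) = (10,5)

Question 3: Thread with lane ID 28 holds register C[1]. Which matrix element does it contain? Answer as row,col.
lane 28: g=7 (28/4), t=0 (28%4)
i=1: r=7+0=7, c=0*2+1=1

7,1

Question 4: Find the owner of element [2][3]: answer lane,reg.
r=2⇒gr=2,Rb=0  c=3⇒th=1,odd=1
L=2*4+1=9  i=0*2+1=1

9,1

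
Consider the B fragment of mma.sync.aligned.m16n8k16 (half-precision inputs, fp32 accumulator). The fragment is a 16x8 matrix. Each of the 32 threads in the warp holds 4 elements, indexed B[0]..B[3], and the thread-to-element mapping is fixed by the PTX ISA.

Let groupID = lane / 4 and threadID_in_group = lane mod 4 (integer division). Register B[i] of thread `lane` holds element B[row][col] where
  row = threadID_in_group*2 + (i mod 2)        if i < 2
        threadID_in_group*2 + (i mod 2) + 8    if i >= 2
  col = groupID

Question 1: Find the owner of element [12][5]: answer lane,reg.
c=5->g=5  r=12->rb=1,t=2,b0=0
L=5*4+2=22  i=1*2+0=2

22,2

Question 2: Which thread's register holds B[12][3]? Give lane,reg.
14,2

c: 3->gid=3  r: 12->r8=1,tid=2,i&1=0
L=3*4+2=14  i=1*2+0=2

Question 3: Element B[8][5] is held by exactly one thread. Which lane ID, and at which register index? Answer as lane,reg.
c=5⇒gr=5  r=8⇒Rb=1,th=0,odd=0
L=5*4+0=20  i=1*2+0=2

20,2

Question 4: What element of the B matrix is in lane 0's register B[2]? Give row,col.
8,0

lane 0: grp=0 (0/4), tig=0 (0%4)
i=2: r=0*2+0+8=8, c=grp=0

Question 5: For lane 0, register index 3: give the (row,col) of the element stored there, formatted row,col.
9,0

lane 0⇒0/4=0, 0 mod 4=0
i=3  r:2·0+1+8⇒9  c:0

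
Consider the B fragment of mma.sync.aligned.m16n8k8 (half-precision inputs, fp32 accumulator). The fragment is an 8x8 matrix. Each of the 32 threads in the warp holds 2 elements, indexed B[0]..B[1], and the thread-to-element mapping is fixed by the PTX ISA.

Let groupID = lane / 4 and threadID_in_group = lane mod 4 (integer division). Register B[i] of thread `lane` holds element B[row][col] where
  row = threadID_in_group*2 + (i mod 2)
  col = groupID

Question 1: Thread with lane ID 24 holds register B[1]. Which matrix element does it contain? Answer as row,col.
L=24⇒gr=24>>2=6, th=24&3=0
[1]⇒row 0·2+1=1  col gr=6

1,6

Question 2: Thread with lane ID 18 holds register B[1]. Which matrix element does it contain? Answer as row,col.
5,4

lane 18: gid=4 (18/4), tid=2 (18%4)
i=1: r=2*2+1=5, c=gid=4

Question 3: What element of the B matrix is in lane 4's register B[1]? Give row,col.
L=4=>grp=4>>2=1, tig=4&3=0
[1]=>row 0·2+1=1  col grp=1

1,1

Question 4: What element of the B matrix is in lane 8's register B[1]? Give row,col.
1,2

lane 8->8/4=2, 8 mod 4=0
i=1  r:2·0+1->1  c:2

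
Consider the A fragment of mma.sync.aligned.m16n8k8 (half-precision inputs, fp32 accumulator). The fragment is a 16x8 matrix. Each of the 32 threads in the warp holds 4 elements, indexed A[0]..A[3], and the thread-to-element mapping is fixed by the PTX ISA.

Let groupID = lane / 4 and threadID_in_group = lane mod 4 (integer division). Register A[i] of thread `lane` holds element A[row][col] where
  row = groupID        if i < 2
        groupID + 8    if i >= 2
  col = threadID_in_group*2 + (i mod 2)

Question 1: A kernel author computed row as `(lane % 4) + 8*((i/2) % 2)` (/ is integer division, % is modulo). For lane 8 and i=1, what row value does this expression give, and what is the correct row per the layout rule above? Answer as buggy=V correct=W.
buggy=0 correct=2

`(lane % 4) + 8*((i/2) % 2)`[8,1]->0
lane 8: g=2 (8/4), t=0 (8%4)
i=1: r=2+0=2, c=0*2+1=1
row: 0 vs 2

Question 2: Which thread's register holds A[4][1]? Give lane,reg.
r: 4->gid=4,r8=0  c: 1->tid=0,i&1=1
L=4*4+0=16  i=0*2+1=1

16,1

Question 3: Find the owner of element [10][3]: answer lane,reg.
9,3

r:10=>grp=2,rB=1  c:3=>tig=1,lo=1
L=2*4+1=9  i=1*2+1=3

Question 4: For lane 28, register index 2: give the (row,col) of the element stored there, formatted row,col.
15,0

lane 28->28/4=7, 28 mod 4=0
i=2  r:7+8->15  c:2·0+0->0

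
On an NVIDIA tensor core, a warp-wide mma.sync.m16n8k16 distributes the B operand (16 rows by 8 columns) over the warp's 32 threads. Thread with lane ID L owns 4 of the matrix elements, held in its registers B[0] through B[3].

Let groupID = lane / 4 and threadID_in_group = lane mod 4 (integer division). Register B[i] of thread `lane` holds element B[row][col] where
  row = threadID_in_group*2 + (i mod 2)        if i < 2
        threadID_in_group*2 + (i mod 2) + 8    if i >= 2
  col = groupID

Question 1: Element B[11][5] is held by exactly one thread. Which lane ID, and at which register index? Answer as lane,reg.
c:5=>grp=5  r:11=>rB=1,tig=1,lo=1
L=5*4+1=21  i=1*2+1=3

21,3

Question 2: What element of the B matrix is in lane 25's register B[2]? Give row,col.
25: gid=6,tid=1
[2] (1*2+0+8,6) = (10,6)

10,6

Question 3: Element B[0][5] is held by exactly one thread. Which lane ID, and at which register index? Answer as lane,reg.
c:5=>grp=5  r:0=>rB=0,tig=0,lo=0
L=5*4+0=20  i=0*2+0=0

20,0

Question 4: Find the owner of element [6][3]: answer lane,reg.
c=3⇒gr=3  r=6⇒Rb=0,th=3,odd=0
L=3*4+3=15  i=0*2+0=0

15,0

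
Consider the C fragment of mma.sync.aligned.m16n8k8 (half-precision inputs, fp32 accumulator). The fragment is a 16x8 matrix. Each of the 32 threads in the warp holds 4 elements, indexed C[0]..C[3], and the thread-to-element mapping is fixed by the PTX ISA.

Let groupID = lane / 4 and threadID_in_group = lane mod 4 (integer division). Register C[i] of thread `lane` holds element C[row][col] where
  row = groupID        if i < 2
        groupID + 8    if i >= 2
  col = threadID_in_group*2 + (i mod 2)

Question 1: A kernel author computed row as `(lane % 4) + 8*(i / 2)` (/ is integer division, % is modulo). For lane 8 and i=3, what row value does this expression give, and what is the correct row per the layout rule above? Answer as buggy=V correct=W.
`(lane % 4) + 8*(i / 2)`[8,3]→8
lane 8→8/4=2, 8 mod 4=0
i=3  r:2+8→10  c:2·0+1→1
row: 8 vs 10

buggy=8 correct=10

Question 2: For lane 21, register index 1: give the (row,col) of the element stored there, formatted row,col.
lane 21: gr=5 (21/4), th=1 (21%4)
i=1: r=5+0=5, c=1*2+1=3

5,3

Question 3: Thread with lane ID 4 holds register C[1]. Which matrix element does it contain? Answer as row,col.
1,1

lane 4: gid=1 (4/4), tid=0 (4%4)
i=1: r=1+0=1, c=0*2+1=1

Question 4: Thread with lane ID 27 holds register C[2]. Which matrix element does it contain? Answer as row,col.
27: grp=6,tig=3
[2] (6+8,3*2+0) = (14,6)

14,6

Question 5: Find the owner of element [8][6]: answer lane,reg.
r=8->g=0,rb=1  c=6->t=3,b0=0
L=0*4+3=3  i=1*2+0=2

3,2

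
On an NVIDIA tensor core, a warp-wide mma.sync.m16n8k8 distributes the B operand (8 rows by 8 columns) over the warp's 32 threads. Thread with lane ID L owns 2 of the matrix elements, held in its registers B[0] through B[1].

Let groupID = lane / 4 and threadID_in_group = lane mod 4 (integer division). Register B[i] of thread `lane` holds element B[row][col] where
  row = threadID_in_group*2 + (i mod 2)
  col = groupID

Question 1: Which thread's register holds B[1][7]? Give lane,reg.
28,1

c:7=>grp=7  r:1=>tig=0,lo=1
L=7*4+0=28  i=1=1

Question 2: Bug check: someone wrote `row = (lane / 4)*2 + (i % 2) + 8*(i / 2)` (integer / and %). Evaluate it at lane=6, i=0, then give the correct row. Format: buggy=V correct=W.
buggy=2 correct=4

`(lane / 4)*2 + (i % 2) + 8*(i / 2)`[6,0]⇒2
lane 6⇒6/4=1, 6 mod 4=2
i=0  r:2·2+0⇒4  c:1
row: 2 vs 4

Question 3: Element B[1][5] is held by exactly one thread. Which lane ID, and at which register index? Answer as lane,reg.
c:5=>grp=5  r:1=>tig=0,lo=1
L=5*4+0=20  i=1=1

20,1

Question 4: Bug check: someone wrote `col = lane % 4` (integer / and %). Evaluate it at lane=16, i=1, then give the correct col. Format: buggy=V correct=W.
buggy=0 correct=4

`lane % 4`[16,1]→0
lane 16: G=4 (16/4), T=0 (16%4)
i=1: r=0*2+1=1, c=G=4
col: 0 vs 4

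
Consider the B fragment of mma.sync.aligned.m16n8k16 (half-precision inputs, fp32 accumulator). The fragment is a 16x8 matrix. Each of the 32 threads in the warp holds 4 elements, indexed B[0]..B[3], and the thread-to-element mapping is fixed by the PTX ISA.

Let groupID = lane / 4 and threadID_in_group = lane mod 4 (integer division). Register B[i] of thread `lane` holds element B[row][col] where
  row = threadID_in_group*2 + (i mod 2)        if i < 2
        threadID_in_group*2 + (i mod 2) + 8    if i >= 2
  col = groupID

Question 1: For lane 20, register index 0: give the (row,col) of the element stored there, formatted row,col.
lane 20: g=5 (20/4), t=0 (20%4)
i=0: r=0*2+0+0=0, c=g=5

0,5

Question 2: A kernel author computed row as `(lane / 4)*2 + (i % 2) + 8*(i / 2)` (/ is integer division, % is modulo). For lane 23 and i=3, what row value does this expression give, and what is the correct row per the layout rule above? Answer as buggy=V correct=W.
buggy=19 correct=15

`(lane / 4)*2 + (i % 2) + 8*(i / 2)`[23,3]⇒19
lane 23: gr=5 (23/4), th=3 (23%4)
i=3: r=3*2+1+8=15, c=gr=5
row: 19 vs 15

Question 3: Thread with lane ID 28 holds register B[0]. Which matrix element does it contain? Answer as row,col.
0,7

L=28=>grp=28>>2=7, tig=28&3=0
[0]=>row 0·2+0+0=0  col grp=7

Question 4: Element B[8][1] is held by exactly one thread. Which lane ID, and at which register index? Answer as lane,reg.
4,2

c: 1->gid=1  r: 8->r8=1,tid=0,i&1=0
L=1*4+0=4  i=1*2+0=2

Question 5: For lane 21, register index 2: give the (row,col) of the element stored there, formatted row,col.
lane 21⇒21/4=5, 21 mod 4=1
i=2  r:2·1+0+8⇒10  c:5

10,5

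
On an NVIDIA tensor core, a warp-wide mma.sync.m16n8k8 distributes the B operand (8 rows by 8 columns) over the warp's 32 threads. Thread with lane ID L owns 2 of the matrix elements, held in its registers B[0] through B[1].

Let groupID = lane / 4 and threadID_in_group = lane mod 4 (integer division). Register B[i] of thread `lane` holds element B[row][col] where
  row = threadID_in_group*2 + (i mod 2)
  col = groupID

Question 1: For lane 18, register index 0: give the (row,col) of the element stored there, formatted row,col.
18: G=4,T=2
[0] (2*2+0,4) = (4,4)

4,4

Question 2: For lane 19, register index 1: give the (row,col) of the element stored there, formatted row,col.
7,4

lane 19->19/4=4, 19 mod 4=3
i=1  r:2·3+1->7  c:4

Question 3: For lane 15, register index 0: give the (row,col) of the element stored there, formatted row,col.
6,3

lane 15: grp=3 (15/4), tig=3 (15%4)
i=0: r=3*2+0=6, c=grp=3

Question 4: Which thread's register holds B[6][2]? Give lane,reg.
c=2→G=2  r=6→T=3,p=0
L=2*4+3=11  i=0=0

11,0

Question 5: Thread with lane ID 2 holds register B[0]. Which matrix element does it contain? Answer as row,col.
lane 2⇒2/4=0, 2 mod 4=2
i=0  r:2·2+0⇒4  c:0

4,0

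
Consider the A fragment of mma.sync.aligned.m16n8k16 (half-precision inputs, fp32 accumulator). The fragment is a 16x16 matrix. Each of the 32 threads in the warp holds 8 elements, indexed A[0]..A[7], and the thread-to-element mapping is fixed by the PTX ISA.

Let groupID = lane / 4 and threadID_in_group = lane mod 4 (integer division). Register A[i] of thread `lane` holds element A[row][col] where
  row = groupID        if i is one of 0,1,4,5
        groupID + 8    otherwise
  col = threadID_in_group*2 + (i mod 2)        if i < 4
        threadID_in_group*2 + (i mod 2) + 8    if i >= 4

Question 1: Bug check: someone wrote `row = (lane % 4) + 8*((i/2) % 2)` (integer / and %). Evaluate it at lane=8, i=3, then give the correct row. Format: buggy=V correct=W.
buggy=8 correct=10

`(lane % 4) + 8*((i/2) % 2)`[8,3]->8
lane 8: g=2 (8/4), t=0 (8%4)
i=3: r=2+8=10, c=0*2+1+0=1
row: 8 vs 10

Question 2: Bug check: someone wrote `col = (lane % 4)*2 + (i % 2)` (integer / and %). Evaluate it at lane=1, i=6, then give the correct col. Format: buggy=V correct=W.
`(lane % 4)*2 + (i % 2)`[1,6]⇒2
lane 1: gr=0 (1/4), th=1 (1%4)
i=6: r=0+8=8, c=1*2+0+8=10
col: 2 vs 10

buggy=2 correct=10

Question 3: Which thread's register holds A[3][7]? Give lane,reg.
r=3⇒gr=3,Rb=0  c=7⇒Cb=0,th=3,odd=1
L=3*4+3=15  i=0*4+0*2+1=1

15,1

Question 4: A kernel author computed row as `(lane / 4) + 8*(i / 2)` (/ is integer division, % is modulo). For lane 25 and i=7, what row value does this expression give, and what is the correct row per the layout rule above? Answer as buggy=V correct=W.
`(lane / 4) + 8*(i / 2)`[25,7]->30
25: g=6,t=1
[7] (6+8,1*2+1+8) = (14,11)
row: 30 vs 14

buggy=30 correct=14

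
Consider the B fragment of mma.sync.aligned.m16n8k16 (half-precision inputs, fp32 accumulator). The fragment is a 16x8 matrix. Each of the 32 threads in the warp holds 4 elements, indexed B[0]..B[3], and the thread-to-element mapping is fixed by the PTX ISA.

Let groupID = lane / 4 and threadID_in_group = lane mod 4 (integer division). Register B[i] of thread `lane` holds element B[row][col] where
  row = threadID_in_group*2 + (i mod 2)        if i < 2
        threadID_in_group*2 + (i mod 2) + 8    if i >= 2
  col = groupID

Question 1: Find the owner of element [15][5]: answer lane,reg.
c: 5->gid=5  r: 15->r8=1,tid=3,i&1=1
L=5*4+3=23  i=1*2+1=3

23,3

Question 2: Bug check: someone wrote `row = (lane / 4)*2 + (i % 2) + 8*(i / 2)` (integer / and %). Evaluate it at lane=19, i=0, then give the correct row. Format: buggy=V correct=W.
`(lane / 4)*2 + (i % 2) + 8*(i / 2)`[19,0]=>8
lane 19=>19/4=4, 19 mod 4=3
i=0  r:2·3+0+0=>6  c:4
row: 8 vs 6

buggy=8 correct=6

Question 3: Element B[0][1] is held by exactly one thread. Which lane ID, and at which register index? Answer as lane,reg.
c=1→G=1  r=0→rhi=0,T=0,p=0
L=1*4+0=4  i=0*2+0=0

4,0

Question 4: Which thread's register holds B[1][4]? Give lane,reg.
c=4⇒gr=4  r=1⇒Rb=0,th=0,odd=1
L=4*4+0=16  i=0*2+1=1

16,1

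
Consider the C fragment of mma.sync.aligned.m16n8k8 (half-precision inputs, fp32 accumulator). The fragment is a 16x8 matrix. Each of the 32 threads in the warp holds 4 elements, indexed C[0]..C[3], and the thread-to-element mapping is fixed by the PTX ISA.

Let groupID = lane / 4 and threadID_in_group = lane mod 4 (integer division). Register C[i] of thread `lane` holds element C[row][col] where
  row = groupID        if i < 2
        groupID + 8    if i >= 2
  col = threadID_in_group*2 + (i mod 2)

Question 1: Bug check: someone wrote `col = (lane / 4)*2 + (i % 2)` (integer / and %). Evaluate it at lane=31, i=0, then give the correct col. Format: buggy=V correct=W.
buggy=14 correct=6

`(lane / 4)*2 + (i % 2)`[31,0]=>14
lane 31=>31/4=7, 31 mod 4=3
i=0  r:7+0=>7  c:2·3+0=>6
col: 14 vs 6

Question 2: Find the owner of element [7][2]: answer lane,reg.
r: 7->gid=7,r8=0  c: 2->tid=1,i&1=0
L=7*4+1=29  i=0*2+0=0

29,0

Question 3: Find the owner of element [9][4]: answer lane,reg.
r: 9->gid=1,r8=1  c: 4->tid=2,i&1=0
L=1*4+2=6  i=1*2+0=2

6,2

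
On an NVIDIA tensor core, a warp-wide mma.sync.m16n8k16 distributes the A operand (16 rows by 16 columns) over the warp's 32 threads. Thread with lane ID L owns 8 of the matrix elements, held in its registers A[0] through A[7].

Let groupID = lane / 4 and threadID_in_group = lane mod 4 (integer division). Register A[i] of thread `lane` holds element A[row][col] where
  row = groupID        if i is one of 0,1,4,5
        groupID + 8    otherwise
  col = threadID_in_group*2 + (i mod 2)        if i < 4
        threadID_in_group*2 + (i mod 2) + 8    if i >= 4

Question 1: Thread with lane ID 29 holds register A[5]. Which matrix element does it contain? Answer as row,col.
7,11

lane 29→29/4=7, 29 mod 4=1
i=5  r:7+0→7  c:2·1+1+8→11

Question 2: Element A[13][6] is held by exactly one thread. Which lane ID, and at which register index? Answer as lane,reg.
r=13->g=5,rb=1  c=6->cb=0,t=3,b0=0
L=5*4+3=23  i=0*4+1*2+0=2

23,2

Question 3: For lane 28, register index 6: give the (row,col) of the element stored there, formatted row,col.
15,8

L=28→G=28>>2=7, T=28&3=0
[6]→row 7+8=15  col 0·2+0+8=8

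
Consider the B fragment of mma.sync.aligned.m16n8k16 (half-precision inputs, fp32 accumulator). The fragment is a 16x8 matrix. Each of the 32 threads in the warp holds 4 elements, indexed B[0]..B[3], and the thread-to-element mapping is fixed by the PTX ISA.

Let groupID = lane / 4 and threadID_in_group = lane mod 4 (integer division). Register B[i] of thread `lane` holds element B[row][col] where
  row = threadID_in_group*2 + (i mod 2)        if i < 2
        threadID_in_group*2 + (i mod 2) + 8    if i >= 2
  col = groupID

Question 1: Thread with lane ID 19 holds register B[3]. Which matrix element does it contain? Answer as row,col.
19: gid=4,tid=3
[3] (3*2+1+8,4) = (15,4)

15,4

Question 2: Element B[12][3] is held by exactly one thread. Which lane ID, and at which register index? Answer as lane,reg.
14,2

c: 3->gid=3  r: 12->r8=1,tid=2,i&1=0
L=3*4+2=14  i=1*2+0=2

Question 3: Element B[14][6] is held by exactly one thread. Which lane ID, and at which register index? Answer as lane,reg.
c=6->g=6  r=14->rb=1,t=3,b0=0
L=6*4+3=27  i=1*2+0=2

27,2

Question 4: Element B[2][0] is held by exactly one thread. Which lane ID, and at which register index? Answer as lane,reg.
c:0=>grp=0  r:2=>rB=0,tig=1,lo=0
L=0*4+1=1  i=0*2+0=0

1,0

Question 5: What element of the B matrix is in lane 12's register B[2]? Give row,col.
lane 12: grp=3 (12/4), tig=0 (12%4)
i=2: r=0*2+0+8=8, c=grp=3

8,3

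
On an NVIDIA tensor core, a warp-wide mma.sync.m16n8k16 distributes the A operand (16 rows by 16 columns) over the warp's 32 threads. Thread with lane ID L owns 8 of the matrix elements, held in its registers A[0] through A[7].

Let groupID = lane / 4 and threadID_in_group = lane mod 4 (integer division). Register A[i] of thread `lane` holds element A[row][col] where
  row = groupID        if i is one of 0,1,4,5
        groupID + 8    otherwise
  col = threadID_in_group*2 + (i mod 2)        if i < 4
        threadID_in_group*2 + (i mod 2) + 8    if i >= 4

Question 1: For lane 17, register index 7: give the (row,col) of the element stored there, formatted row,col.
17: gr=4,th=1
[7] (4+8,1*2+1+8) = (12,11)

12,11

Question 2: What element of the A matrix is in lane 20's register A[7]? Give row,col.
13,9

20: g=5,t=0
[7] (5+8,0*2+1+8) = (13,9)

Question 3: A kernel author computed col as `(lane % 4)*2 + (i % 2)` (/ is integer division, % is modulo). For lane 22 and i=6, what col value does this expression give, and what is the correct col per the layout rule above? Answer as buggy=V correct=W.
buggy=4 correct=12

`(lane % 4)*2 + (i % 2)`[22,6]⇒4
lane 22⇒22/4=5, 22 mod 4=2
i=6  r:5+8⇒13  c:2·2+0+8⇒12
col: 4 vs 12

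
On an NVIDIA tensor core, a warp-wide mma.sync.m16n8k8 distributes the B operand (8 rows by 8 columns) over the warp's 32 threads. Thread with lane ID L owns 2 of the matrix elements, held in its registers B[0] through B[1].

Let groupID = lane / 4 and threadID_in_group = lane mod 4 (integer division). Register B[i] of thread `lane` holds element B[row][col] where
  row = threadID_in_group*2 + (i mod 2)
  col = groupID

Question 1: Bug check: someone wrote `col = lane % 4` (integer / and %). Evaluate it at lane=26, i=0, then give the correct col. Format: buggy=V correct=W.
buggy=2 correct=6

`lane % 4`[26,0]→2
L=26→G=26>>2=6, T=26&3=2
[0]→row 2·2+0=4  col G=6
col: 2 vs 6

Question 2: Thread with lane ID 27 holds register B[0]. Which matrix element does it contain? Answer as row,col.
6,6

27: g=6,t=3
[0] (3*2+0,6) = (6,6)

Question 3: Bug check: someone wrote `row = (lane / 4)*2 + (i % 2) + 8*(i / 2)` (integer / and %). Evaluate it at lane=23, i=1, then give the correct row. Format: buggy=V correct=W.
buggy=11 correct=7

`(lane / 4)*2 + (i % 2) + 8*(i / 2)`[23,1]→11
L=23→G=23>>2=5, T=23&3=3
[1]→row 3·2+1=7  col G=5
row: 11 vs 7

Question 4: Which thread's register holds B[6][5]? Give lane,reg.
c=5⇒gr=5  r=6⇒th=3,odd=0
L=5*4+3=23  i=0=0

23,0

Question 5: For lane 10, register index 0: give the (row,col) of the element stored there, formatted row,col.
4,2

10: gid=2,tid=2
[0] (2*2+0,2) = (4,2)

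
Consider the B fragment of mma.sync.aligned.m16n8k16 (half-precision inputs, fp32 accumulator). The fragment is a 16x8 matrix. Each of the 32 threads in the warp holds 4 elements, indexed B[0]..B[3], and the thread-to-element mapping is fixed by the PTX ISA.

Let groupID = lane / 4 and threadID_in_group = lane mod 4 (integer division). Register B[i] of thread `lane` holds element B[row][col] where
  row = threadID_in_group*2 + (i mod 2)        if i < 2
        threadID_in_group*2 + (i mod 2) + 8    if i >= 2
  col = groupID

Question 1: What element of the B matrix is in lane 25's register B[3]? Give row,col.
11,6

25: G=6,T=1
[3] (1*2+1+8,6) = (11,6)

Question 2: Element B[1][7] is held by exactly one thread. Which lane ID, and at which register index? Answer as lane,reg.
28,1

c=7→G=7  r=1→rhi=0,T=0,p=1
L=7*4+0=28  i=0*2+1=1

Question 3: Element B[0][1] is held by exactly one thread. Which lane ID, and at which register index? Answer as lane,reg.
4,0

c:1=>grp=1  r:0=>rB=0,tig=0,lo=0
L=1*4+0=4  i=0*2+0=0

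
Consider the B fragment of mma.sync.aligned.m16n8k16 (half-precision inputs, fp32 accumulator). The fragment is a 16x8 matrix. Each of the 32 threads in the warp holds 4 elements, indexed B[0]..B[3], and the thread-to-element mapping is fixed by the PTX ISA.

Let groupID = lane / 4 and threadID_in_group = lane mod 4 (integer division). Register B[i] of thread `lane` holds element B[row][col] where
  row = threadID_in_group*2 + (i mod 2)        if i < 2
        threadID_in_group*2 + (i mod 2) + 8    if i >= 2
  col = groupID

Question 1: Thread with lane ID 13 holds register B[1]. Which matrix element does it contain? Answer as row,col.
lane 13: g=3 (13/4), t=1 (13%4)
i=1: r=1*2+1+0=3, c=g=3

3,3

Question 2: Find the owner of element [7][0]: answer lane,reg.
3,1

c=0->g=0  r=7->rb=0,t=3,b0=1
L=0*4+3=3  i=0*2+1=1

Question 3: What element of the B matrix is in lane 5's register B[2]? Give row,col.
10,1

lane 5: gid=1 (5/4), tid=1 (5%4)
i=2: r=1*2+0+8=10, c=gid=1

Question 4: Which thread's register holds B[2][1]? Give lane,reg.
c:1=>grp=1  r:2=>rB=0,tig=1,lo=0
L=1*4+1=5  i=0*2+0=0

5,0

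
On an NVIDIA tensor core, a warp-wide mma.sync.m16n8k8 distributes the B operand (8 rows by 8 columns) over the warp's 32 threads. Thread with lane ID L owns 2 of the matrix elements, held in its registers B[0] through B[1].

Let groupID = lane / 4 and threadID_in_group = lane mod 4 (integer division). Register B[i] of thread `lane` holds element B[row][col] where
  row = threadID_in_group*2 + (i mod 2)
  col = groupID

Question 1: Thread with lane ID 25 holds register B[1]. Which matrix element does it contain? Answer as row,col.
3,6

lane 25=>25/4=6, 25 mod 4=1
i=1  r:2·1+1=>3  c:6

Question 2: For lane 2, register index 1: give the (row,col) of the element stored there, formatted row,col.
2: grp=0,tig=2
[1] (2*2+1,0) = (5,0)

5,0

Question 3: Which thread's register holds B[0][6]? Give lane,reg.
24,0

c=6->g=6  r=0->t=0,b0=0
L=6*4+0=24  i=0=0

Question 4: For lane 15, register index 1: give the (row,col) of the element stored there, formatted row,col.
7,3

15: g=3,t=3
[1] (3*2+1,3) = (7,3)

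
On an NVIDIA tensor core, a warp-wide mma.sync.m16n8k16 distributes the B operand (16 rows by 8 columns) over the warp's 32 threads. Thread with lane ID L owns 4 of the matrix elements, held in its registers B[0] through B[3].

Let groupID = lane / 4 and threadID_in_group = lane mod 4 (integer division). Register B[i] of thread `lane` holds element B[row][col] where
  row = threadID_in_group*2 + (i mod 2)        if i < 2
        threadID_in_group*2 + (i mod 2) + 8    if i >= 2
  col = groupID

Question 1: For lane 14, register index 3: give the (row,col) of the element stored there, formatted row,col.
13,3

L=14=>grp=14>>2=3, tig=14&3=2
[3]=>row 2·2+1+8=13  col grp=3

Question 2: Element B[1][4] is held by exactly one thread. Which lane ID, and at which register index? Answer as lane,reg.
c=4→G=4  r=1→rhi=0,T=0,p=1
L=4*4+0=16  i=0*2+1=1

16,1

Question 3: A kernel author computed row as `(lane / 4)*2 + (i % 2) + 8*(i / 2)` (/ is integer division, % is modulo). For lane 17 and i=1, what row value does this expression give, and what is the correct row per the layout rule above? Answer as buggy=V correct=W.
`(lane / 4)*2 + (i % 2) + 8*(i / 2)`[17,1]→9
lane 17: G=4 (17/4), T=1 (17%4)
i=1: r=1*2+1+0=3, c=G=4
row: 9 vs 3

buggy=9 correct=3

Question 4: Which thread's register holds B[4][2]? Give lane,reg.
c: 2->gid=2  r: 4->r8=0,tid=2,i&1=0
L=2*4+2=10  i=0*2+0=0

10,0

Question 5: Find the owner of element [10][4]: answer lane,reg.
17,2

c=4→G=4  r=10→rhi=1,T=1,p=0
L=4*4+1=17  i=1*2+0=2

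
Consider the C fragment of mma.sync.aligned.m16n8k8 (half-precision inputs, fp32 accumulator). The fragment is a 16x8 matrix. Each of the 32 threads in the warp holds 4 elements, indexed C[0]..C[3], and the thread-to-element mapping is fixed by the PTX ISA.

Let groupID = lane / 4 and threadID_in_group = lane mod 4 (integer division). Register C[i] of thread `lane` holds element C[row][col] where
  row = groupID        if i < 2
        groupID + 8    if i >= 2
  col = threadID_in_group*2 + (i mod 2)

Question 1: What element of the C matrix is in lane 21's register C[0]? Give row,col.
5,2

lane 21: G=5 (21/4), T=1 (21%4)
i=0: r=5+0=5, c=1*2+0=2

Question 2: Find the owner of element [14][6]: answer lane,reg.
27,2

r: 14->gid=6,r8=1  c: 6->tid=3,i&1=0
L=6*4+3=27  i=1*2+0=2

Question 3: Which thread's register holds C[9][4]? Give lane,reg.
6,2

r=9->g=1,rb=1  c=4->t=2,b0=0
L=1*4+2=6  i=1*2+0=2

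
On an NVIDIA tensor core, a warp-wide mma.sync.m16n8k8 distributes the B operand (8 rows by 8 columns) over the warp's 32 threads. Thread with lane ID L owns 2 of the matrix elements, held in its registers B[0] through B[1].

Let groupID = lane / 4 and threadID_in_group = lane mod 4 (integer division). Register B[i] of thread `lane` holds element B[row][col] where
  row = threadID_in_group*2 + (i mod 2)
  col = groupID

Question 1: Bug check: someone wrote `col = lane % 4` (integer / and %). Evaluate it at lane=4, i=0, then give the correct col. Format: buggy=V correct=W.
`lane % 4`[4,0]=>0
4: grp=1,tig=0
[0] (0*2+0,1) = (0,1)
col: 0 vs 1

buggy=0 correct=1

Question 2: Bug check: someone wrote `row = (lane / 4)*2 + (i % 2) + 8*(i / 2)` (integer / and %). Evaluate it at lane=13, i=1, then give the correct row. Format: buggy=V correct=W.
`(lane / 4)*2 + (i % 2) + 8*(i / 2)`[13,1]⇒7
lane 13: gr=3 (13/4), th=1 (13%4)
i=1: r=1*2+1=3, c=gr=3
row: 7 vs 3

buggy=7 correct=3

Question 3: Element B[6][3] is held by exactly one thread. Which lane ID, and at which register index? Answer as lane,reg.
c=3→G=3  r=6→T=3,p=0
L=3*4+3=15  i=0=0

15,0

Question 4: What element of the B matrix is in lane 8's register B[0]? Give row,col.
lane 8: grp=2 (8/4), tig=0 (8%4)
i=0: r=0*2+0=0, c=grp=2

0,2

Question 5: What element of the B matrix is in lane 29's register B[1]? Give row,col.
3,7

lane 29: grp=7 (29/4), tig=1 (29%4)
i=1: r=1*2+1=3, c=grp=7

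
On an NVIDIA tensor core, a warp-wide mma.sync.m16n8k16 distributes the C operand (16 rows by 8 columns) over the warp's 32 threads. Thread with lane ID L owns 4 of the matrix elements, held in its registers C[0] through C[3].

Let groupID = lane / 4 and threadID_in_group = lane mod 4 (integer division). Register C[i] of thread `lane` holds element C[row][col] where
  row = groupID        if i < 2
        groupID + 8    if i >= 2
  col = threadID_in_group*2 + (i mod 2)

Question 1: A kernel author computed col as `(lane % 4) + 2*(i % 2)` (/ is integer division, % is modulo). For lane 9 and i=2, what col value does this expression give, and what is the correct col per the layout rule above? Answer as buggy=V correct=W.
`(lane % 4) + 2*(i % 2)`[9,2]=>1
9: grp=2,tig=1
[2] (2+8,1*2+0) = (10,2)
col: 1 vs 2

buggy=1 correct=2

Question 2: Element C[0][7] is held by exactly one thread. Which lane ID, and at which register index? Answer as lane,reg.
3,1

r:0=>grp=0,rB=0  c:7=>tig=3,lo=1
L=0*4+3=3  i=0*2+1=1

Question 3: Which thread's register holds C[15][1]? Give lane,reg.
28,3

r: 15->gid=7,r8=1  c: 1->tid=0,i&1=1
L=7*4+0=28  i=1*2+1=3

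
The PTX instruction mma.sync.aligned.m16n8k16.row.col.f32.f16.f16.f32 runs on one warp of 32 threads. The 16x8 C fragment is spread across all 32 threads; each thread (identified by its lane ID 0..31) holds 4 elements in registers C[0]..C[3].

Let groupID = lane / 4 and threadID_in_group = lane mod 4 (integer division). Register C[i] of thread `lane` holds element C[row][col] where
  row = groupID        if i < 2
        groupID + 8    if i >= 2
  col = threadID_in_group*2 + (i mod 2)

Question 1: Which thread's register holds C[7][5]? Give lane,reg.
30,1

r=7->g=7,rb=0  c=5->t=2,b0=1
L=7*4+2=30  i=0*2+1=1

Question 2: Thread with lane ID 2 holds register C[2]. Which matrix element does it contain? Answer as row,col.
lane 2: grp=0 (2/4), tig=2 (2%4)
i=2: r=0+8=8, c=2*2+0=4

8,4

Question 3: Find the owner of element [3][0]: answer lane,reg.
12,0

r:3=>grp=3,rB=0  c:0=>tig=0,lo=0
L=3*4+0=12  i=0*2+0=0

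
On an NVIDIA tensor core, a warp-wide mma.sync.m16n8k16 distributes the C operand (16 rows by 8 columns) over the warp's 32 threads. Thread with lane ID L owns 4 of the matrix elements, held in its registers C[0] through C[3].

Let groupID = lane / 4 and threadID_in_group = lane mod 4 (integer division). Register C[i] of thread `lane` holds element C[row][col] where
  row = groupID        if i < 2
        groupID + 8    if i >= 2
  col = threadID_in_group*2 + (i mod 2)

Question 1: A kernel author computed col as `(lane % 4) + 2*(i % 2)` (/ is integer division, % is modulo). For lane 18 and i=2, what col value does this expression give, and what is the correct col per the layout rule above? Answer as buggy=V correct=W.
buggy=2 correct=4

`(lane % 4) + 2*(i % 2)`[18,2]→2
lane 18→18/4=4, 18 mod 4=2
i=2  r:4+8→12  c:2·2+0→4
col: 2 vs 4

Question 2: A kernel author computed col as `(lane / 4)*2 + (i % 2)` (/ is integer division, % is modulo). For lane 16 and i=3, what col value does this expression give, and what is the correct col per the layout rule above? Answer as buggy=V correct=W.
buggy=9 correct=1

`(lane / 4)*2 + (i % 2)`[16,3]=>9
L=16=>grp=16>>2=4, tig=16&3=0
[3]=>row 4+8=12  col 0·2+1=1
col: 9 vs 1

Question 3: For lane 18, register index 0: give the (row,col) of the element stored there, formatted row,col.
4,4

lane 18: grp=4 (18/4), tig=2 (18%4)
i=0: r=4+0=4, c=2*2+0=4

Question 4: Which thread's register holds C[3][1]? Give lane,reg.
12,1

r: 3->gid=3,r8=0  c: 1->tid=0,i&1=1
L=3*4+0=12  i=0*2+1=1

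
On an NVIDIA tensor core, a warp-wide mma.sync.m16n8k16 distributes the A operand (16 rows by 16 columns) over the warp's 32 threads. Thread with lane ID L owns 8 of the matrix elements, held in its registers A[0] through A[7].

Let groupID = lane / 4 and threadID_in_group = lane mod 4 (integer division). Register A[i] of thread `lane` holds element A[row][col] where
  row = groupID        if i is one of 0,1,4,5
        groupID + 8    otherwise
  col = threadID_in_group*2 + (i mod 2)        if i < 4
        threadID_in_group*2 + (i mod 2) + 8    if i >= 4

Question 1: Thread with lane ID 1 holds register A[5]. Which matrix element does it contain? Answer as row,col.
lane 1->1/4=0, 1 mod 4=1
i=5  r:0+0->0  c:2·1+1+8->11

0,11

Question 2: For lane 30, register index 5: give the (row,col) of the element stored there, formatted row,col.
lane 30: gid=7 (30/4), tid=2 (30%4)
i=5: r=7+0=7, c=2*2+1+8=13

7,13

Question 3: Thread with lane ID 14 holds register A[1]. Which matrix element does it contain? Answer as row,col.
3,5

lane 14: grp=3 (14/4), tig=2 (14%4)
i=1: r=3+0=3, c=2*2+1+0=5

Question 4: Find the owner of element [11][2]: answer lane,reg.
r: 11->gid=3,r8=1  c: 2->c8=0,tid=1,i&1=0
L=3*4+1=13  i=0*4+1*2+0=2

13,2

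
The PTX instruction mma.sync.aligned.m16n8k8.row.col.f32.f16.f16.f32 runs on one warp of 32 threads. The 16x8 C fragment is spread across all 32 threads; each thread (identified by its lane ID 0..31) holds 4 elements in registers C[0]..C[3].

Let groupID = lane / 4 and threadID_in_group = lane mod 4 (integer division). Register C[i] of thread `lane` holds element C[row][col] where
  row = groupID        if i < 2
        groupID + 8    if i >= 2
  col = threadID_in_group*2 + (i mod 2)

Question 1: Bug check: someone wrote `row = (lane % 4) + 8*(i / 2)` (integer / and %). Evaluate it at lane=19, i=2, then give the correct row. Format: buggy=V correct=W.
`(lane % 4) + 8*(i / 2)`[19,2]->11
19: gid=4,tid=3
[2] (4+8,3*2+0) = (12,6)
row: 11 vs 12

buggy=11 correct=12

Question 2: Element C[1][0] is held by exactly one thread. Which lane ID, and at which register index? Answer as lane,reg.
r=1→G=1,rhi=0  c=0→T=0,p=0
L=1*4+0=4  i=0*2+0=0

4,0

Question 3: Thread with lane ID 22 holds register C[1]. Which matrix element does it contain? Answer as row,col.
5,5

L=22→G=22>>2=5, T=22&3=2
[1]→row 5+0=5  col 2·2+1=5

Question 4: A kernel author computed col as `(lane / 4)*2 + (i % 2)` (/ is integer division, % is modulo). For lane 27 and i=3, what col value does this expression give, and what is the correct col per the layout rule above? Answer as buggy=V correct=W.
buggy=13 correct=7

`(lane / 4)*2 + (i % 2)`[27,3]->13
lane 27: g=6 (27/4), t=3 (27%4)
i=3: r=6+8=14, c=3*2+1=7
col: 13 vs 7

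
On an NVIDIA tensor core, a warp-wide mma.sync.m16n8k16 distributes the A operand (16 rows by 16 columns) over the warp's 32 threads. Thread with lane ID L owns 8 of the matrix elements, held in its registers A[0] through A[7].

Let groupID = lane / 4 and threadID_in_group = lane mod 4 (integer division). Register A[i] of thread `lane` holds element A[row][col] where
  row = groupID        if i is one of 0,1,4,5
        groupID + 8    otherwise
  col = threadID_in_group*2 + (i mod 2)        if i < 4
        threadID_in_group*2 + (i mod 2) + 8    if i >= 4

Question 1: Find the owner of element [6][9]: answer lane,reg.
24,5

r=6->g=6,rb=0  c=9->cb=1,t=0,b0=1
L=6*4+0=24  i=1*4+0*2+1=5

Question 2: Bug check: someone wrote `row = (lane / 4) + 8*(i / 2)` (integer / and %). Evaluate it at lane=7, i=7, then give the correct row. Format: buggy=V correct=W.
buggy=25 correct=9

`(lane / 4) + 8*(i / 2)`[7,7]=>25
L=7=>grp=7>>2=1, tig=7&3=3
[7]=>row 1+8=9  col 3·2+1+8=15
row: 25 vs 9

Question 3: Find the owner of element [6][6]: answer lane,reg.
r=6->g=6,rb=0  c=6->cb=0,t=3,b0=0
L=6*4+3=27  i=0*4+0*2+0=0

27,0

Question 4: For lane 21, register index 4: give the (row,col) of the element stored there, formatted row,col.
lane 21->21/4=5, 21 mod 4=1
i=4  r:5+0->5  c:2·1+0+8->10

5,10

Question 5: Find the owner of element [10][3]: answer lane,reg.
9,3

r=10→G=2,rhi=1  c=3→chi=0,T=1,p=1
L=2*4+1=9  i=0*4+1*2+1=3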